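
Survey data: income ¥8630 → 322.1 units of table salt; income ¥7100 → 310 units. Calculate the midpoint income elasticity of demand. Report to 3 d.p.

0.197

ΔQ = 310 − 322.1 = -12.1; midpoint Q̄ = (322.1 + 310)/2 = 316.05.
ΔI = 7100 − 8630 = -1530; midpoint Ī = (8630 + 7100)/2 = 7865.
η = (ΔQ/Q̄) ÷ (ΔI/Ī) = (-12.1/316.05) ÷ (-1530/7865) = 0.197.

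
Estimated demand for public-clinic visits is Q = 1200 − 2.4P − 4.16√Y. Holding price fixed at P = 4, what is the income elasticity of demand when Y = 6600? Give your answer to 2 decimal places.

-0.20

At P = 4, Y = 6600: Q = 852.440.
Holding P constant, ∂Q/∂Y = -4.16/(2√Y) = -0.025603.
η_Y = (∂Q/∂Y)·(Y/Q) = -0.025603 × (6600/852.440) = -0.20.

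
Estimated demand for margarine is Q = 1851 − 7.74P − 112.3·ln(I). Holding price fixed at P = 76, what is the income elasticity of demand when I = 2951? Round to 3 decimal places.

-0.307

At P = 76, I = 2951: Q = 365.494.
Holding P constant, ∂Q/∂I = -112.3/I = -0.0380549.
η_I = (∂Q/∂I)·(I/Q) = -0.0380549 × (2951/365.494) = -0.307.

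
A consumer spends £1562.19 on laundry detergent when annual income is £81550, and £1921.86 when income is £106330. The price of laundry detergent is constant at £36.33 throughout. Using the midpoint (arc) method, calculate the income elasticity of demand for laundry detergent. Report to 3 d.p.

0.783

With a constant price, Q₁ = 1562.19/36.33 = 43.000 and Q₂ = 1921.86/36.33 = 52.900 (equivalently, work directly with expenditure since P cancels).
Midpoint %ΔQ = (1921.86 − 1562.19)/1742.03 = 0.20647; midpoint %ΔI = (106330 − 81550)/93940 = 0.26379.
η = 0.20647 / 0.26379 = 0.783.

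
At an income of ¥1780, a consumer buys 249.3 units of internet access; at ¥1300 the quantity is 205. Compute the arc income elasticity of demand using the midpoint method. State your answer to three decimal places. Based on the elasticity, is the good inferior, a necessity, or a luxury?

ΔQ = 205 − 249.3 = -44.3; midpoint Q̄ = (249.3 + 205)/2 = 227.15.
ΔI = 1300 − 1780 = -480; midpoint Ī = (1780 + 1300)/2 = 1540.
η = (ΔQ/Q̄) ÷ (ΔI/Ī) = (-44.3/227.15) ÷ (-480/1540) = 0.626.
0 < η < 1 ⇒ necessity.

0.626 (necessity)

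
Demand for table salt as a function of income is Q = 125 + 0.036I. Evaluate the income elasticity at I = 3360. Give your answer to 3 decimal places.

At I = 3360: Q = 245.960.
dQ/dI = 0.036.
η = (dQ/dI)·(I/Q) = 0.036 × (3360/245.960) = 0.492.

0.492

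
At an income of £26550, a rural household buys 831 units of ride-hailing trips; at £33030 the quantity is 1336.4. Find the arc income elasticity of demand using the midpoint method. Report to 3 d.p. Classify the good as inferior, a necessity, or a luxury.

ΔQ = 1336.4 − 831 = 505.4; midpoint Q̄ = (831 + 1336.4)/2 = 1083.7.
ΔI = 33030 − 26550 = 6480; midpoint Ī = (26550 + 33030)/2 = 29790.
η = (ΔQ/Q̄) ÷ (ΔI/Ī) = (505.4/1083.7) ÷ (6480/29790) = 2.144.
η > 1 ⇒ luxury.

2.144 (luxury)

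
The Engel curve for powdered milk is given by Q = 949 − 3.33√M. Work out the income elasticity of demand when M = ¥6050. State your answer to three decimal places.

At M = 6050: Q = 689.987.
dQ/dM = -3.33/(2√M) = -0.0214061 at this income.
η = (dQ/dM)·(M/Q) = -0.0214061 × (6050/689.987) = -0.188.

-0.188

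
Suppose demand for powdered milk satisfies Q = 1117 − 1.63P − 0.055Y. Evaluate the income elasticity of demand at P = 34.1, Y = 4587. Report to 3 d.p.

At P = 34.1, Y = 4587: Q = 809.132.
Holding P constant, ∂Q/∂Y = −0.055.
η_Y = (∂Q/∂Y)·(Y/Q) = -0.055 × (4587/809.132) = -0.312.

-0.312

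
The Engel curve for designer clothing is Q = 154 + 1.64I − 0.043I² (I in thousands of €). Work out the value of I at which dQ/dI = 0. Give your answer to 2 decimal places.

dQ/dI = 1.64 − 0.086I.
The good is inferior where dQ/dI < 0. Setting dQ/dI = 0 gives I = 1.64 / 0.086 = 19.07.

19.07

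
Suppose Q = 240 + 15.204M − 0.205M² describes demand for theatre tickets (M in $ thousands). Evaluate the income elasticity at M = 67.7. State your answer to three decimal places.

-2.577

At M = 67.7: Q = 329.7364.
dQ/dM = 15.204 − 0.41M = -12.55300.
η = (dQ/dM)·(M/Q) = -12.55300 × (67.7/329.7364) = -2.577.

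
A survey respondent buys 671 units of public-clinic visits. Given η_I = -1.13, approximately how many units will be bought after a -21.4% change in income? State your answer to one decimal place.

%ΔQ ≈ η × %ΔI = -1.13 × (-21.4%) = 24.182%.
New Q ≈ 671 × (1 + 0.24182) = 833.3.

833.3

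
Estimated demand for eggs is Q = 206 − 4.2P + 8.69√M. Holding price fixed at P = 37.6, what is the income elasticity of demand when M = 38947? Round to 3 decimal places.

At P = 37.6, M = 38947: Q = 1763.051.
Holding P constant, ∂Q/∂M = 8.69/(2√M) = 0.0220167.
η_M = (∂Q/∂M)·(M/Q) = 0.0220167 × (38947/1763.051) = 0.486.

0.486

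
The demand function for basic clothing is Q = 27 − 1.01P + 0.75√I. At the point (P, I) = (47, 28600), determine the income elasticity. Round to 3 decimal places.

0.596

At P = 47, I = 28600: Q = 106.367.
Holding P constant, ∂Q/∂I = 0.75/(2√I) = 0.00221742.
η_I = (∂Q/∂I)·(I/Q) = 0.00221742 × (28600/106.367) = 0.596.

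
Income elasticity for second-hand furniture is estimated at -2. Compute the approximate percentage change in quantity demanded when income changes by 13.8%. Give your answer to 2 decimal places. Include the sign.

%ΔQ ≈ η × %ΔI = -2 × 13.8% = -27.60%.

-27.60%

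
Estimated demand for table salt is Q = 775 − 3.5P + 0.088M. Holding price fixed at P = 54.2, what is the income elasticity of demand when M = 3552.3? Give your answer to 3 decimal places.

At P = 54.2, M = 3552.3: Q = 897.902.
Holding P constant, ∂Q/∂M = 0.088.
η_M = (∂Q/∂M)·(M/Q) = 0.088 × (3552.3/897.902) = 0.348.

0.348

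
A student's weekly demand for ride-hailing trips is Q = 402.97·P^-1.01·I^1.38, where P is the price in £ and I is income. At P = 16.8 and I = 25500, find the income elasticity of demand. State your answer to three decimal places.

1.380

For a multiplicative demand Q = A·P^α·I^β, the income elasticity is β everywhere.
Here β = 1.38, so η = 1.380.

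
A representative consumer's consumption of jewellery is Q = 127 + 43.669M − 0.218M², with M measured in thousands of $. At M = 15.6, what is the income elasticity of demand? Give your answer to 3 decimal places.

0.762

At M = 15.6: Q = 755.1839.
dQ/dM = 43.669 − 0.436M = 36.86740.
η = (dQ/dM)·(M/Q) = 36.86740 × (15.6/755.1839) = 0.762.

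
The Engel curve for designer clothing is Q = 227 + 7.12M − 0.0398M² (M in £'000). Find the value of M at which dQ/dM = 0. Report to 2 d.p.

89.45

dQ/dM = 7.12 − 0.0796M.
The good is inferior where dQ/dM < 0. Setting dQ/dM = 0 gives M = 7.12 / 0.0796 = 89.45.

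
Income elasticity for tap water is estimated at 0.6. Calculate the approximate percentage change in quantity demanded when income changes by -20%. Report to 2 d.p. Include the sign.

%ΔQ ≈ η × %ΔI = 0.6 × (-20%) = -12.00%.

-12.00%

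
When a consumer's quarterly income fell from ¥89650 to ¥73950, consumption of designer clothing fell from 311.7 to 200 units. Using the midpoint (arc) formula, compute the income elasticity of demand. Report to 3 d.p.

2.275

ΔQ = 200 − 311.7 = -111.7; midpoint Q̄ = (311.7 + 200)/2 = 255.85.
ΔI = 73950 − 89650 = -15700; midpoint Ī = (89650 + 73950)/2 = 81800.
η = (ΔQ/Q̄) ÷ (ΔI/Ī) = (-111.7/255.85) ÷ (-15700/81800) = 2.275.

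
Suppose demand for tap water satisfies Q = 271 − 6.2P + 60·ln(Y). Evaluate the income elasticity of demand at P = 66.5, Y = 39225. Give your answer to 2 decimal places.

At P = 66.5, Y = 39225: Q = 493.324.
Holding P constant, ∂Q/∂Y = 60/Y = 0.00152964.
η_Y = (∂Q/∂Y)·(Y/Q) = 0.00152964 × (39225/493.324) = 0.12.

0.12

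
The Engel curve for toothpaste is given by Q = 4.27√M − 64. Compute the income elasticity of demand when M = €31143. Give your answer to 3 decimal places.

0.546

At M = 31143: Q = 689.543.
dQ/dM = 4.27/(2√M) = 0.0120981 at this income.
η = (dQ/dM)·(M/Q) = 0.0120981 × (31143/689.543) = 0.546.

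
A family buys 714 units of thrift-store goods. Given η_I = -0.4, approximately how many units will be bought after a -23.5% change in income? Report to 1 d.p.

%ΔQ ≈ η × %ΔI = -0.4 × (-23.5%) = 9.4%.
New Q ≈ 714 × (1 + 0.094) = 781.1.

781.1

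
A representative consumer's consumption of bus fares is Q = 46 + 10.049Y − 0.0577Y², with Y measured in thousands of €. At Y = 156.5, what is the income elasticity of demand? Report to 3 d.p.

-6.102

At Y = 156.5: Q = 205.4657.
dQ/dY = 10.049 − 0.1154Y = -8.01110.
η = (dQ/dY)·(Y/Q) = -8.01110 × (156.5/205.4657) = -6.102.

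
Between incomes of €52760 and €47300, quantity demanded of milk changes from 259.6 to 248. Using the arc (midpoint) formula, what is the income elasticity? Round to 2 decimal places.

0.42

ΔQ = 248 − 259.6 = -11.6; midpoint Q̄ = (259.6 + 248)/2 = 253.8.
ΔI = 47300 − 52760 = -5460; midpoint Ī = (52760 + 47300)/2 = 50030.
η = (ΔQ/Q̄) ÷ (ΔI/Ī) = (-11.6/253.8) ÷ (-5460/50030) = 0.42.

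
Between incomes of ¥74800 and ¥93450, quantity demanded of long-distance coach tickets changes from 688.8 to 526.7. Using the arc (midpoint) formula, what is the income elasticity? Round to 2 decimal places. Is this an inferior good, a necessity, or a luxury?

ΔQ = 526.7 − 688.8 = -162.1; midpoint Q̄ = (688.8 + 526.7)/2 = 607.75.
ΔI = 93450 − 74800 = 18650; midpoint Ī = (74800 + 93450)/2 = 84125.
η = (ΔQ/Q̄) ÷ (ΔI/Ī) = (-162.1/607.75) ÷ (18650/84125) = -1.20.
η < 0 ⇒ inferior good.

-1.20 (inferior good)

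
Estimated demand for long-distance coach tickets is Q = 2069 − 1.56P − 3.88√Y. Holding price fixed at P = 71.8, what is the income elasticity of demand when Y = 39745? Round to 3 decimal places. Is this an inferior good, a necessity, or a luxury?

-0.327 (inferior good)

At P = 71.8, Y = 39745: Q = 1183.469.
Holding P constant, ∂Q/∂Y = -3.88/(2√Y) = -0.00973107.
η_Y = (∂Q/∂Y)·(Y/Q) = -0.00973107 × (39745/1183.469) = -0.327.
Since η < 0, this is an inferior good.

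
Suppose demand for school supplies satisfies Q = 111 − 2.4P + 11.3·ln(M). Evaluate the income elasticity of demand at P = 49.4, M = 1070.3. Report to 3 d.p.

At P = 49.4, M = 1070.3: Q = 71.265.
Holding P constant, ∂Q/∂M = 11.3/M = 0.0105578.
η_M = (∂Q/∂M)·(M/Q) = 0.0105578 × (1070.3/71.265) = 0.159.

0.159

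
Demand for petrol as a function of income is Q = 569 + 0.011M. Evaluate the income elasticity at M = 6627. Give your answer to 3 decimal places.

0.114

At M = 6627: Q = 641.897.
dQ/dM = 0.011.
η = (dQ/dM)·(M/Q) = 0.011 × (6627/641.897) = 0.114.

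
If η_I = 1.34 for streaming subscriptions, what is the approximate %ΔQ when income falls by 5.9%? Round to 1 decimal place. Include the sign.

%ΔQ ≈ η × %ΔI = 1.34 × (-5.9%) = -7.9%.

-7.9%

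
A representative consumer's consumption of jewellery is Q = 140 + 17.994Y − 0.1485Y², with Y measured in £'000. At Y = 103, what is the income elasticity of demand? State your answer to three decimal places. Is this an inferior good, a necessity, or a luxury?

-3.104 (inferior good)

At Y = 103: Q = 417.9455.
dQ/dY = 17.994 − 0.297Y = -12.59700.
η = (dQ/dY)·(Y/Q) = -12.59700 × (103/417.9455) = -3.104.
η < 0 ⇒ inferior good.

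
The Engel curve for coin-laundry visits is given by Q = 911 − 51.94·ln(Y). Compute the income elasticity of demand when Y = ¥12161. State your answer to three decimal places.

At Y = 12161: Q = 422.453.
dQ/dY = -51.94/Y = -0.00427103 at this income.
η = (dQ/dY)·(Y/Q) = -0.00427103 × (12161/422.453) = -0.123.

-0.123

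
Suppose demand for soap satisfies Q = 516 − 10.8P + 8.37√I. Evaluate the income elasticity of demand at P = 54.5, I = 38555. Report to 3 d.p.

0.523

At P = 54.5, I = 38555: Q = 1570.885.
Holding P constant, ∂Q/∂I = 8.37/(2√I) = 0.0213135.
η_I = (∂Q/∂I)·(I/Q) = 0.0213135 × (38555/1570.885) = 0.523.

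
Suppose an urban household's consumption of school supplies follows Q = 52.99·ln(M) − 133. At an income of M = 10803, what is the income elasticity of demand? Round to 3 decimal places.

At M = 10803: Q = 359.149.
dQ/dM = 52.99/M = 0.00490512 at this income.
η = (dQ/dM)·(M/Q) = 0.00490512 × (10803/359.149) = 0.148.

0.148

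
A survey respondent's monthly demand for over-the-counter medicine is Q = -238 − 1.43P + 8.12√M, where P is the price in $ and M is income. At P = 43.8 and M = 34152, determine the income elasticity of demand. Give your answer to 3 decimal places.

0.625

At P = 43.8, M = 34152: Q = 1199.963.
Holding P constant, ∂Q/∂M = 8.12/(2√M) = 0.0219694.
η_M = (∂Q/∂M)·(M/Q) = 0.0219694 × (34152/1199.963) = 0.625.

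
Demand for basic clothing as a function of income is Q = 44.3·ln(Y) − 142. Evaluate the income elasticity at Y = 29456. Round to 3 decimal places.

0.141

At Y = 29456: Q = 313.876.
dQ/dY = 44.3/Y = 0.00150394 at this income.
η = (dQ/dY)·(Y/Q) = 0.00150394 × (29456/313.876) = 0.141.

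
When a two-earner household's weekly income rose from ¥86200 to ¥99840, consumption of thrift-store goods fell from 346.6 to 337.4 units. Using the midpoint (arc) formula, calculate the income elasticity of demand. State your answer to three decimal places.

-0.183

ΔQ = 337.4 − 346.6 = -9.2; midpoint Q̄ = (346.6 + 337.4)/2 = 342.
ΔI = 99840 − 86200 = 13640; midpoint Ī = (86200 + 99840)/2 = 93020.
η = (ΔQ/Q̄) ÷ (ΔI/Ī) = (-9.2/342) ÷ (13640/93020) = -0.183.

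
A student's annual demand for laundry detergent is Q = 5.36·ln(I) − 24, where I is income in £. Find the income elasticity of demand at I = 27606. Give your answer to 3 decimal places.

0.174

At I = 27606: Q = 30.810.
dQ/dI = 5.36/I = 0.000194161 at this income.
η = (dQ/dI)·(I/Q) = 0.000194161 × (27606/30.810) = 0.174.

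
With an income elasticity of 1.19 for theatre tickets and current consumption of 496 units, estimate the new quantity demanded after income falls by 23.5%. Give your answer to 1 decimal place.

%ΔQ ≈ η × %ΔI = 1.19 × (-23.5%) = -27.965%.
New Q ≈ 496 × (1 − 0.27965) = 357.3.

357.3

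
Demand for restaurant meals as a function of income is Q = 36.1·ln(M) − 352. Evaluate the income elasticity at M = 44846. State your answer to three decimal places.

At M = 44846: Q = 34.667.
dQ/dM = 36.1/M = 0.000804977 at this income.
η = (dQ/dM)·(M/Q) = 0.000804977 × (44846/34.667) = 1.041.

1.041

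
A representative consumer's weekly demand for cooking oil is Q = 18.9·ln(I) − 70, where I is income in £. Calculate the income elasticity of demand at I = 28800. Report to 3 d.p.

At I = 28800: Q = 124.068.
dQ/dI = 18.9/I = 0.00065625 at this income.
η = (dQ/dI)·(I/Q) = 0.00065625 × (28800/124.068) = 0.152.

0.152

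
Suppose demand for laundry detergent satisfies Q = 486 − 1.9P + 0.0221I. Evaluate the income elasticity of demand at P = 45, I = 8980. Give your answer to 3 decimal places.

0.331

At P = 45, I = 8980: Q = 598.958.
Holding P constant, ∂Q/∂I = 0.0221.
η_I = (∂Q/∂I)·(I/Q) = 0.0221 × (8980/598.958) = 0.331.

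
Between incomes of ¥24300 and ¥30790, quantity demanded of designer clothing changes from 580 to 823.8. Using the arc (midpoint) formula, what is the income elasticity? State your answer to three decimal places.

ΔQ = 823.8 − 580 = 243.8; midpoint Q̄ = (580 + 823.8)/2 = 701.9.
ΔI = 30790 − 24300 = 6490; midpoint Ī = (24300 + 30790)/2 = 27545.
η = (ΔQ/Q̄) ÷ (ΔI/Ī) = (243.8/701.9) ÷ (6490/27545) = 1.474.

1.474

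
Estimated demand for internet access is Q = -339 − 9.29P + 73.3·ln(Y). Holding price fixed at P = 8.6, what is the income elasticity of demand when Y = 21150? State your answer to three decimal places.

At P = 8.6, Y = 21150: Q = 311.130.
Holding P constant, ∂Q/∂Y = 73.3/Y = 0.00346572.
η_Y = (∂Q/∂Y)·(Y/Q) = 0.00346572 × (21150/311.130) = 0.236.

0.236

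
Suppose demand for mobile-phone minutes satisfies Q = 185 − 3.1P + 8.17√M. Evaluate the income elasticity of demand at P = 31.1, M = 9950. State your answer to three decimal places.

0.451

At P = 31.1, M = 9950: Q = 903.545.
Holding P constant, ∂Q/∂M = 8.17/(2√M) = 0.0409525.
η_M = (∂Q/∂M)·(M/Q) = 0.0409525 × (9950/903.545) = 0.451.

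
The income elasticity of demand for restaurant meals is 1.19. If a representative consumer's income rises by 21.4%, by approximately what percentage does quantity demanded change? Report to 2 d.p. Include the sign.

%ΔQ ≈ η × %ΔI = 1.19 × 21.4% = 25.47%.

25.47%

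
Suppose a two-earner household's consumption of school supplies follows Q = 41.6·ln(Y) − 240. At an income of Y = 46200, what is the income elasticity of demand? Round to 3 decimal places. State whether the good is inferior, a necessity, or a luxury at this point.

0.201 (necessity)

At Y = 46200: Q = 206.815.
dQ/dY = 41.6/Y = 0.000900433 at this income.
η = (dQ/dY)·(Y/Q) = 0.000900433 × (46200/206.815) = 0.201.
Since 0 < η < 1, the good is a necessity.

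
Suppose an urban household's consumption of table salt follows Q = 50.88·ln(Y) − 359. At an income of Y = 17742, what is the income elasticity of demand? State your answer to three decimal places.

At Y = 17742: Q = 138.794.
dQ/dY = 50.88/Y = 0.00286777 at this income.
η = (dQ/dY)·(Y/Q) = 0.00286777 × (17742/138.794) = 0.367.

0.367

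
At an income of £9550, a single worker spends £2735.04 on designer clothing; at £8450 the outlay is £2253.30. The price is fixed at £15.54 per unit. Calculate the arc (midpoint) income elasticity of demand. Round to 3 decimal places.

With a constant price, Q₁ = 2735.04/15.54 = 176.000 and Q₂ = 2253.30/15.54 = 145.000 (equivalently, work directly with expenditure since P cancels).
Midpoint %ΔQ = (2253.30 − 2735.04)/2494.17 = -0.19315; midpoint %ΔI = (8450 − 9550)/9000 = -0.12222.
η = -0.19315 / -0.12222 = 1.580.

1.580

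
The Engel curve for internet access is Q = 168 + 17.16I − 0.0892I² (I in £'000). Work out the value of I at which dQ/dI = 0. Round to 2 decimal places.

dQ/dI = 17.16 − 0.1784I.
The good is inferior where dQ/dI < 0. Setting dQ/dI = 0 gives I = 17.16 / 0.1784 = 96.19.

96.19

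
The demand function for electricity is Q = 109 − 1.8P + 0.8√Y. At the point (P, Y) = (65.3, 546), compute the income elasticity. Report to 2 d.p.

0.92

At P = 65.3, Y = 546: Q = 10.153.
Holding P constant, ∂Q/∂Y = 0.8/(2√Y) = 0.0171184.
η_Y = (∂Q/∂Y)·(Y/Q) = 0.0171184 × (546/10.153) = 0.92.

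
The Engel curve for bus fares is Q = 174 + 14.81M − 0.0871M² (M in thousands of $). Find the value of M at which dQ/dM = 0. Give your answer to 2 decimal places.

85.02

dQ/dM = 14.81 − 0.1742M.
The good is inferior where dQ/dM < 0. Setting dQ/dM = 0 gives M = 14.81 / 0.1742 = 85.02.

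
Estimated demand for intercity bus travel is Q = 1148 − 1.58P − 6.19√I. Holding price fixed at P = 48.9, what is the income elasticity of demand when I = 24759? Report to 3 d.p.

-5.034

At P = 48.9, I = 24759: Q = 96.742.
Holding P constant, ∂Q/∂I = -6.19/(2√I) = -0.0196695.
η_I = (∂Q/∂I)·(I/Q) = -0.0196695 × (24759/96.742) = -5.034.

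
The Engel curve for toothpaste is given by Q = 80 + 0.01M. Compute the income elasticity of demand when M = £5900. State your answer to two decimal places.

0.42

At M = 5900: Q = 139.000.
dQ/dM = 0.01.
η = (dQ/dM)·(M/Q) = 0.01 × (5900/139.000) = 0.42.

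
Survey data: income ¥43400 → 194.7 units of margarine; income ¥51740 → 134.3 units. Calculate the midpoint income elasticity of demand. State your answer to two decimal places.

-2.09

ΔQ = 134.3 − 194.7 = -60.4; midpoint Q̄ = (194.7 + 134.3)/2 = 164.5.
ΔI = 51740 − 43400 = 8340; midpoint Ī = (43400 + 51740)/2 = 47570.
η = (ΔQ/Q̄) ÷ (ΔI/Ī) = (-60.4/164.5) ÷ (8340/47570) = -2.09.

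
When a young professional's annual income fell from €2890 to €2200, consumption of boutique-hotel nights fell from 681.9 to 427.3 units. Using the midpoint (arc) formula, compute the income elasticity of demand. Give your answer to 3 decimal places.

ΔQ = 427.3 − 681.9 = -254.6; midpoint Q̄ = (681.9 + 427.3)/2 = 554.6.
ΔI = 2200 − 2890 = -690; midpoint Ī = (2890 + 2200)/2 = 2545.
η = (ΔQ/Q̄) ÷ (ΔI/Ī) = (-254.6/554.6) ÷ (-690/2545) = 1.693.

1.693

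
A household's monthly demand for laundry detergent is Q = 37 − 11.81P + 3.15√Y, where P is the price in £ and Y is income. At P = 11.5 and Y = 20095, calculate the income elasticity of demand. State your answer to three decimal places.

At P = 11.5, Y = 20095: Q = 347.719.
Holding P constant, ∂Q/∂Y = 3.15/(2√Y) = 0.0111106.
η_Y = (∂Q/∂Y)·(Y/Q) = 0.0111106 × (20095/347.719) = 0.642.

0.642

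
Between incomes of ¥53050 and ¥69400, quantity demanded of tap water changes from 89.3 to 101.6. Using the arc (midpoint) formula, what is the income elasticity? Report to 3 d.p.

ΔQ = 101.6 − 89.3 = 12.3; midpoint Q̄ = (89.3 + 101.6)/2 = 95.45.
ΔI = 69400 − 53050 = 16350; midpoint Ī = (53050 + 69400)/2 = 61225.
η = (ΔQ/Q̄) ÷ (ΔI/Ī) = (12.3/95.45) ÷ (16350/61225) = 0.483.

0.483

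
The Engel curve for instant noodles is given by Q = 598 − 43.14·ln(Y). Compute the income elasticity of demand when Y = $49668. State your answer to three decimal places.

At Y = 49668: Q = 131.522.
dQ/dY = -43.14/Y = -0.000868567 at this income.
η = (dQ/dY)·(Y/Q) = -0.000868567 × (49668/131.522) = -0.328.

-0.328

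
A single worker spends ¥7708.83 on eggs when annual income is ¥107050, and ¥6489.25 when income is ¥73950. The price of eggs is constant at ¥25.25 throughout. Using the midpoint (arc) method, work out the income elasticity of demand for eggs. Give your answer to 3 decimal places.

With a constant price, Q₁ = 7708.83/25.25 = 305.300 and Q₂ = 6489.25/25.25 = 257.000 (equivalently, work directly with expenditure since P cancels).
Midpoint %ΔQ = (6489.25 − 7708.83)/7099.04 = -0.17180; midpoint %ΔI = (73950 − 107050)/90500 = -0.36575.
η = -0.17180 / -0.36575 = 0.470.

0.470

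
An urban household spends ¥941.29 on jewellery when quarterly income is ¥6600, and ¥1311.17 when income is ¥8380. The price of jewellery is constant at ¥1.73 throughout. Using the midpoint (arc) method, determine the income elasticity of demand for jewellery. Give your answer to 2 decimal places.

1.38

With a constant price, Q₁ = 941.29/1.73 = 544.098 and Q₂ = 1311.17/1.73 = 757.902 (equivalently, work directly with expenditure since P cancels).
Midpoint %ΔQ = (1311.17 − 941.29)/1126.23 = 0.32842; midpoint %ΔI = (8380 − 6600)/7490 = 0.23765.
η = 0.32842 / 0.23765 = 1.38.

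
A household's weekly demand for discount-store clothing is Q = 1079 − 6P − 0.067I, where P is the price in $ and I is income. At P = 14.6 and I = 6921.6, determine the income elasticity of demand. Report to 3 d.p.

At P = 14.6, I = 6921.6: Q = 527.653.
Holding P constant, ∂Q/∂I = −0.067.
η_I = (∂Q/∂I)·(I/Q) = -0.067 × (6921.6/527.653) = -0.879.

-0.879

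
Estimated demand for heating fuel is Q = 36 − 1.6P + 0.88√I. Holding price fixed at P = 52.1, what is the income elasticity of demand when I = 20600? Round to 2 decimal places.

At P = 52.1, I = 20600: Q = 78.944.
Holding P constant, ∂Q/∂I = 0.88/(2√I) = 0.00306563.
η_I = (∂Q/∂I)·(I/Q) = 0.00306563 × (20600/78.944) = 0.80.

0.80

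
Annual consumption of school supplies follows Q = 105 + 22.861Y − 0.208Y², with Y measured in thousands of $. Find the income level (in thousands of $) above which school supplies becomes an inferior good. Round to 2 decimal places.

54.95

dQ/dY = 22.861 − 0.416Y.
The good is inferior where dQ/dY < 0. Setting dQ/dY = 0 gives Y = 22.861 / 0.416 = 54.95.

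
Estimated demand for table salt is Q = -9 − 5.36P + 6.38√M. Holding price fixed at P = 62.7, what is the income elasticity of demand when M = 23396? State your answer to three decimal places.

At P = 62.7, M = 23396: Q = 630.797.
Holding P constant, ∂Q/∂M = 6.38/(2√M) = 0.0208555.
η_M = (∂Q/∂M)·(M/Q) = 0.0208555 × (23396/630.797) = 0.774.

0.774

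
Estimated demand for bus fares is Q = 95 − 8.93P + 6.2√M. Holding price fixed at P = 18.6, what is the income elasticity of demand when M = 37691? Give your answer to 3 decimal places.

At P = 18.6, M = 37691: Q = 1132.581.
Holding P constant, ∂Q/∂M = 6.2/(2√M) = 0.0159677.
η_M = (∂Q/∂M)·(M/Q) = 0.0159677 × (37691/1132.581) = 0.531.

0.531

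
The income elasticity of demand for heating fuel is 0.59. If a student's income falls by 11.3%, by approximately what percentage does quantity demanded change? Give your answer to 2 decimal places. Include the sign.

-6.67%

%ΔQ ≈ η × %ΔI = 0.59 × (-11.3%) = -6.67%.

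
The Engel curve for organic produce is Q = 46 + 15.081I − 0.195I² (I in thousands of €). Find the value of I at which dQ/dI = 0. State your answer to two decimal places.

dQ/dI = 15.081 − 0.39I.
The good is inferior where dQ/dI < 0. Setting dQ/dI = 0 gives I = 15.081 / 0.39 = 38.67.

38.67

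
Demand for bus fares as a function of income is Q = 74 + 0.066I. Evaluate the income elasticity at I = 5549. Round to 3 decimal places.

At I = 5549: Q = 440.234.
dQ/dI = 0.066.
η = (dQ/dI)·(I/Q) = 0.066 × (5549/440.234) = 0.832.

0.832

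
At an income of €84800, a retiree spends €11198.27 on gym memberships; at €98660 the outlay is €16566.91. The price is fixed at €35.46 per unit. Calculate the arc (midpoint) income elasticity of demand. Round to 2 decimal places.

2.56

With a constant price, Q₁ = 11198.27/35.46 = 315.800 and Q₂ = 16566.91/35.46 = 467.200 (equivalently, work directly with expenditure since P cancels).
Midpoint %ΔQ = (16566.91 − 11198.27)/13882.59 = 0.38672; midpoint %ΔI = (98660 − 84800)/91730 = 0.15110.
η = 0.38672 / 0.15110 = 2.56.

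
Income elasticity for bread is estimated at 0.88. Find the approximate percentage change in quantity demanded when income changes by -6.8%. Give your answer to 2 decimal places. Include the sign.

-5.98%

%ΔQ ≈ η × %ΔI = 0.88 × (-6.8%) = -5.98%.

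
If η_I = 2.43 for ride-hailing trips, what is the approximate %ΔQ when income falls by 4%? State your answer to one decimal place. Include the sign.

-9.7%

%ΔQ ≈ η × %ΔI = 2.43 × (-4%) = -9.7%.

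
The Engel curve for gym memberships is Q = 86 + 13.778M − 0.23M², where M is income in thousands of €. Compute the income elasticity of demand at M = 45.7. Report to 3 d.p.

At M = 45.7: Q = 235.3019.
dQ/dM = 13.778 − 0.46M = -7.24400.
η = (dQ/dM)·(M/Q) = -7.24400 × (45.7/235.3019) = -1.407.

-1.407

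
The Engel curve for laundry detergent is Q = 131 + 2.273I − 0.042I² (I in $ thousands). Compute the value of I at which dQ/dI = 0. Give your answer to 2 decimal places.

dQ/dI = 2.273 − 0.084I.
The good is inferior where dQ/dI < 0. Setting dQ/dI = 0 gives I = 2.273 / 0.084 = 27.06.

27.06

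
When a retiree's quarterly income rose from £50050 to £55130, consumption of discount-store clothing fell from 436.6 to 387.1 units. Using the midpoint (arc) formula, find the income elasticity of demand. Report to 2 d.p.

-1.24

ΔQ = 387.1 − 436.6 = -49.5; midpoint Q̄ = (436.6 + 387.1)/2 = 411.85.
ΔI = 55130 − 50050 = 5080; midpoint Ī = (50050 + 55130)/2 = 52590.
η = (ΔQ/Q̄) ÷ (ΔI/Ī) = (-49.5/411.85) ÷ (5080/52590) = -1.24.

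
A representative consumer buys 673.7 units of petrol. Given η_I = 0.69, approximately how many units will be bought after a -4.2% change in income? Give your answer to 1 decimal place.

%ΔQ ≈ η × %ΔI = 0.69 × (-4.2%) = -2.898%.
New Q ≈ 673.7 × (1 − 0.02898) = 654.2.

654.2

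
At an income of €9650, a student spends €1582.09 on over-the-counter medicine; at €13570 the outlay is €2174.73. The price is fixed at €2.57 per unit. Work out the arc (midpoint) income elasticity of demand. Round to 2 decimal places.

With a constant price, Q₁ = 1582.09/2.57 = 615.599 and Q₂ = 2174.73/2.57 = 846.198 (equivalently, work directly with expenditure since P cancels).
Midpoint %ΔQ = (2174.73 − 1582.09)/1878.41 = 0.31550; midpoint %ΔI = (13570 − 9650)/11610 = 0.33764.
η = 0.31550 / 0.33764 = 0.93.

0.93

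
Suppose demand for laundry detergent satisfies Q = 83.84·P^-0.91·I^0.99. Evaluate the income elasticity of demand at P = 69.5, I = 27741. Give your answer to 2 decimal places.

0.99

For a multiplicative demand Q = A·P^α·I^β, the income elasticity is β everywhere.
Here β = 0.99, so η = 0.99.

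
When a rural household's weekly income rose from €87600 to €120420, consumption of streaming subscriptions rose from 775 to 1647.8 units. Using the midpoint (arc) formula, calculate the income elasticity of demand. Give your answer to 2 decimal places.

ΔQ = 1647.8 − 775 = 872.8; midpoint Q̄ = (775 + 1647.8)/2 = 1211.4.
ΔI = 120420 − 87600 = 32820; midpoint Ī = (87600 + 120420)/2 = 104010.
η = (ΔQ/Q̄) ÷ (ΔI/Ī) = (872.8/1211.4) ÷ (32820/104010) = 2.28.

2.28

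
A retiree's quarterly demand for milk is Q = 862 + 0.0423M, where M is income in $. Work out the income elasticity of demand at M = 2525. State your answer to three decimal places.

0.110

At M = 2525: Q = 968.808.
dQ/dM = 0.0423.
η = (dQ/dM)·(M/Q) = 0.0423 × (2525/968.808) = 0.110.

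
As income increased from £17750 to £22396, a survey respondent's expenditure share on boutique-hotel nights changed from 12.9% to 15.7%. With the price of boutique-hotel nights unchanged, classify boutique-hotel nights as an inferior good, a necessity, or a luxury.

The budget share rises as income rises, so η > 1.

luxury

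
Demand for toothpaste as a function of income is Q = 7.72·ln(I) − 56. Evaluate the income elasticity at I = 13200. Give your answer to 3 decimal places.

At I = 13200: Q = 17.247.
dQ/dI = 7.72/I = 0.000584848 at this income.
η = (dQ/dI)·(I/Q) = 0.000584848 × (13200/17.247) = 0.448.

0.448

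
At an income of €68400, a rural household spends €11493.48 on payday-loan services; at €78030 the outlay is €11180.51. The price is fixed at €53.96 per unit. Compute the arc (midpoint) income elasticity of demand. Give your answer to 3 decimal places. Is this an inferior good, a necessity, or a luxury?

With a constant price, Q₁ = 11493.48/53.96 = 213.000 and Q₂ = 11180.51/53.96 = 207.200 (equivalently, work directly with expenditure since P cancels).
Midpoint %ΔQ = (11180.51 − 11493.48)/11337.00 = -0.02761; midpoint %ΔI = (78030 − 68400)/73215 = 0.13153.
η = -0.02761 / 0.13153 = -0.210.
η < 0 ⇒ inferior good.

-0.210 (inferior good)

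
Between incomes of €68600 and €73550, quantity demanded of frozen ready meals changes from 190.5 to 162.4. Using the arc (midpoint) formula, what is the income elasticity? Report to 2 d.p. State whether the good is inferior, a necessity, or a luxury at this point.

ΔQ = 162.4 − 190.5 = -28.1; midpoint Q̄ = (190.5 + 162.4)/2 = 176.45.
ΔI = 73550 − 68600 = 4950; midpoint Ī = (68600 + 73550)/2 = 71075.
η = (ΔQ/Q̄) ÷ (ΔI/Ī) = (-28.1/176.45) ÷ (4950/71075) = -2.29.
η < 0 ⇒ inferior good.

-2.29 (inferior good)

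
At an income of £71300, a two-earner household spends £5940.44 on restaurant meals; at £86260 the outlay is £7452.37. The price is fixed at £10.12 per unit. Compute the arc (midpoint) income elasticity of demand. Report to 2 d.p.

With a constant price, Q₁ = 5940.44/10.12 = 587.000 and Q₂ = 7452.37/10.12 = 736.400 (equivalently, work directly with expenditure since P cancels).
Midpoint %ΔQ = (7452.37 − 5940.44)/6696.41 = 0.22578; midpoint %ΔI = (86260 − 71300)/78780 = 0.18990.
η = 0.22578 / 0.18990 = 1.19.

1.19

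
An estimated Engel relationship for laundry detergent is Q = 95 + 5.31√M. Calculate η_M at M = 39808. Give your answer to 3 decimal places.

0.459

At M = 39808: Q = 1154.448.
dQ/dM = 5.31/(2√M) = 0.013307 at this income.
η = (dQ/dM)·(M/Q) = 0.013307 × (39808/1154.448) = 0.459.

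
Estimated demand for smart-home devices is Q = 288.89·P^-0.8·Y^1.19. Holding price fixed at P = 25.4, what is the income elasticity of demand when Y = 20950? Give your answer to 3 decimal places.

1.190

For a multiplicative demand Q = A·P^α·Y^β, the income elasticity is β everywhere.
Here β = 1.19, so η = 1.190.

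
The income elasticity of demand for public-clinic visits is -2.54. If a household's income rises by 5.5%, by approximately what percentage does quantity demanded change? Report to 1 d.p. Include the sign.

-14.0%

%ΔQ ≈ η × %ΔI = -2.54 × 5.5% = -14.0%.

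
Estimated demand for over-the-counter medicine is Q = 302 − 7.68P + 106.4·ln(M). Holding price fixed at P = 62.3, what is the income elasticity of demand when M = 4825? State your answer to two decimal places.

At P = 62.3, M = 4825: Q = 725.975.
Holding P constant, ∂Q/∂M = 106.4/M = 0.0220518.
η_M = (∂Q/∂M)·(M/Q) = 0.0220518 × (4825/725.975) = 0.15.

0.15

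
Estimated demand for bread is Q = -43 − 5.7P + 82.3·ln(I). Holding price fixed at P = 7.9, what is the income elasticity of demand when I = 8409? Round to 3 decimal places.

0.126

At P = 7.9, I = 8409: Q = 655.720.
Holding P constant, ∂Q/∂I = 82.3/I = 0.00978713.
η_I = (∂Q/∂I)·(I/Q) = 0.00978713 × (8409/655.720) = 0.126.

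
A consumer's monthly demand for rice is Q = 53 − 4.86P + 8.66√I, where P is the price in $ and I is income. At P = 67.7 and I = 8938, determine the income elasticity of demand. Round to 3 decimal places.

At P = 67.7, I = 8938: Q = 542.703.
Holding P constant, ∂Q/∂I = 8.66/(2√I) = 0.0458002.
η_I = (∂Q/∂I)·(I/Q) = 0.0458002 × (8938/542.703) = 0.754.

0.754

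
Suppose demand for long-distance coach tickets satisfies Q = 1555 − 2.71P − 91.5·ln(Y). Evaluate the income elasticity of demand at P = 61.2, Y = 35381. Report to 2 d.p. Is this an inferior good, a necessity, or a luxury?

At P = 61.2, Y = 35381: Q = 430.783.
Holding P constant, ∂Q/∂Y = -91.5/Y = -0.00258613.
η_Y = (∂Q/∂Y)·(Y/Q) = -0.00258613 × (35381/430.783) = -0.21.
Since η < 0, this is an inferior good.

-0.21 (inferior good)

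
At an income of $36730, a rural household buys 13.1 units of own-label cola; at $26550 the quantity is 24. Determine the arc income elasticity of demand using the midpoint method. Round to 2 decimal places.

ΔQ = 24 − 13.1 = 10.9; midpoint Q̄ = (13.1 + 24)/2 = 18.55.
ΔI = 26550 − 36730 = -10180; midpoint Ī = (36730 + 26550)/2 = 31640.
η = (ΔQ/Q̄) ÷ (ΔI/Ī) = (10.9/18.55) ÷ (-10180/31640) = -1.83.

-1.83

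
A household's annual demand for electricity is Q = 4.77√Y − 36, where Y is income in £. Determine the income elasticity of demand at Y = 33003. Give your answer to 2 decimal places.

0.52

At Y = 33003: Q = 830.553.
dQ/dY = 4.77/(2√Y) = 0.0131284 at this income.
η = (dQ/dY)·(Y/Q) = 0.0131284 × (33003/830.553) = 0.52.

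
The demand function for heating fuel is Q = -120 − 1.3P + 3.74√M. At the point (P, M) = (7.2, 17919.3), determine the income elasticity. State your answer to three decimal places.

At P = 7.2, M = 17919.3: Q = 371.288.
Holding P constant, ∂Q/∂M = 3.74/(2√M) = 0.0139695.
η_M = (∂Q/∂M)·(M/Q) = 0.0139695 × (17919.3/371.288) = 0.674.

0.674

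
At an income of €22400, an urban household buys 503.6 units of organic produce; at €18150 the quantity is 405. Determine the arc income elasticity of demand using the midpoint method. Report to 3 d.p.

ΔQ = 405 − 503.6 = -98.6; midpoint Q̄ = (503.6 + 405)/2 = 454.3.
ΔI = 18150 − 22400 = -4250; midpoint Ī = (22400 + 18150)/2 = 20275.
η = (ΔQ/Q̄) ÷ (ΔI/Ī) = (-98.6/454.3) ÷ (-4250/20275) = 1.035.

1.035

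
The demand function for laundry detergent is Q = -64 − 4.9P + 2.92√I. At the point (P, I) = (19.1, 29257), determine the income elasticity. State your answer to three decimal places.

At P = 19.1, I = 29257: Q = 341.867.
Holding P constant, ∂Q/∂I = 2.92/(2√I) = 0.00853568.
η_I = (∂Q/∂I)·(I/Q) = 0.00853568 × (29257/341.867) = 0.730.

0.730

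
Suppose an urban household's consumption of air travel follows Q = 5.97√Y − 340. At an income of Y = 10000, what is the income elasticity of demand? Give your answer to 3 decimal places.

At Y = 10000: Q = 257.000.
dQ/dY = 5.97/(2√Y) = 0.02985 at this income.
η = (dQ/dY)·(Y/Q) = 0.02985 × (10000/257.000) = 1.161.

1.161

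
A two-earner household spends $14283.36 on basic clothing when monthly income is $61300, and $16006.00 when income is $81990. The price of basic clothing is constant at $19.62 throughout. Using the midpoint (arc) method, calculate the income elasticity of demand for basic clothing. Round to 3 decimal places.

0.394

With a constant price, Q₁ = 14283.36/19.62 = 728.000 and Q₂ = 16006.00/19.62 = 815.800 (equivalently, work directly with expenditure since P cancels).
Midpoint %ΔQ = (16006.00 − 14283.36)/15144.68 = 0.11375; midpoint %ΔI = (81990 − 61300)/71645 = 0.28878.
η = 0.11375 / 0.28878 = 0.394.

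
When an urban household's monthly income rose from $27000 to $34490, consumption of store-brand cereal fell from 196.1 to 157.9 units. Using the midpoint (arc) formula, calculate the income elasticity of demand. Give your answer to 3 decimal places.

-0.886

ΔQ = 157.9 − 196.1 = -38.2; midpoint Q̄ = (196.1 + 157.9)/2 = 177.
ΔI = 34490 − 27000 = 7490; midpoint Ī = (27000 + 34490)/2 = 30745.
η = (ΔQ/Q̄) ÷ (ΔI/Ī) = (-38.2/177) ÷ (7490/30745) = -0.886.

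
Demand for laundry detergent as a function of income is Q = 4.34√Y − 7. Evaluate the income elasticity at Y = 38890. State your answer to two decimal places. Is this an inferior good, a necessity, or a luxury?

At Y = 38890: Q = 848.872.
dQ/dY = 4.34/(2√Y) = 0.0110038 at this income.
η = (dQ/dY)·(Y/Q) = 0.0110038 × (38890/848.872) = 0.50.
Since 0 < η < 1, the good is a necessity.

0.50 (necessity)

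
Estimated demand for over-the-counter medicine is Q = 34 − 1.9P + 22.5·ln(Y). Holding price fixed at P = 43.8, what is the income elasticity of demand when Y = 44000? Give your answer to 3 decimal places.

0.118

At P = 43.8, Y = 44000: Q = 191.349.
Holding P constant, ∂Q/∂Y = 22.5/Y = 0.000511364.
η_Y = (∂Q/∂Y)·(Y/Q) = 0.000511364 × (44000/191.349) = 0.118.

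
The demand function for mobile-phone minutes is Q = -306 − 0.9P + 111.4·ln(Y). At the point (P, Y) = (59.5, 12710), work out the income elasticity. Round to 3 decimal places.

0.161

At P = 59.5, Y = 12710: Q = 693.196.
Holding P constant, ∂Q/∂Y = 111.4/Y = 0.00876475.
η_Y = (∂Q/∂Y)·(Y/Q) = 0.00876475 × (12710/693.196) = 0.161.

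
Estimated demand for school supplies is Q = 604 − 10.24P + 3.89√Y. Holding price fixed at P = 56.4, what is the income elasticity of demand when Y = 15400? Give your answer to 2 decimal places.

0.47

At P = 56.4, Y = 15400: Q = 509.200.
Holding P constant, ∂Q/∂Y = 3.89/(2√Y) = 0.0156733.
η_Y = (∂Q/∂Y)·(Y/Q) = 0.0156733 × (15400/509.200) = 0.47.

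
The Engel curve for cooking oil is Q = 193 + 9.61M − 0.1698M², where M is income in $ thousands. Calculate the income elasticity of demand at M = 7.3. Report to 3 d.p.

0.205

At M = 7.3: Q = 254.1044.
dQ/dM = 9.61 − 0.3396M = 7.13092.
η = (dQ/dM)·(M/Q) = 7.13092 × (7.3/254.1044) = 0.205.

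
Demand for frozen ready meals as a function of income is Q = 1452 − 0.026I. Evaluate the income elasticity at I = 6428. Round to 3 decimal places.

-0.130

At I = 6428: Q = 1284.872.
dQ/dI = −0.026.
η = (dQ/dI)·(I/Q) = -0.026 × (6428/1284.872) = -0.130.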